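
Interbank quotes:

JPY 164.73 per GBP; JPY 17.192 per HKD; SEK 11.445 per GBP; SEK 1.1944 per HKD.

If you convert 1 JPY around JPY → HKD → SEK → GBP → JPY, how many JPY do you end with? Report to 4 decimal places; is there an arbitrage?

Around JPY → HKD → SEK → GBP → JPY: 1 ÷ 17.192 × 1.1944 ÷ 11.445 × 164.73 = 0.999955
Product ≈ 1 (deviation 0.005%, within rounding noise).

1.0000 (no arbitrage)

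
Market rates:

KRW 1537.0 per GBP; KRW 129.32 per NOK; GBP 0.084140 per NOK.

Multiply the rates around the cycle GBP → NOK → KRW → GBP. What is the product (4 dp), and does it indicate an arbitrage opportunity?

1.0000 (no arbitrage)

Around GBP → NOK → KRW → GBP: 1 ÷ 0.084140 × 129.32 ÷ 1537.0 = 0.999975
Product ≈ 1 (deviation 0.002%, within rounding noise).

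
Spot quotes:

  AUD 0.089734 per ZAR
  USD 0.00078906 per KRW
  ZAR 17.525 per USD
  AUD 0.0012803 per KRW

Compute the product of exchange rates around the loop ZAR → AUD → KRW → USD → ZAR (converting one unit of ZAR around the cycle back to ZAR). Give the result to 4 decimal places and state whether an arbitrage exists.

Around ZAR → AUD → KRW → USD → ZAR: 1 × 0.089734 ÷ 0.0012803 × 0.00078906 × 17.525 = 0.969200
Product < 1; profitable direction is ZAR → USD → KRW → AUD → ZAR.

0.9692 (arbitrage exists)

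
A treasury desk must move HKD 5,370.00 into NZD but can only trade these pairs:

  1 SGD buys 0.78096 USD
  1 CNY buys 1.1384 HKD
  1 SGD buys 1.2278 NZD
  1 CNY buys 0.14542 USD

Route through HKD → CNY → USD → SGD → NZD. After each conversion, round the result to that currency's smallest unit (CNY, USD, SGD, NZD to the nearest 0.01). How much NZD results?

NZD 1,078.46

HKD 5,370.00 ÷ 1.1384 = CNY 4,717.15
CNY 4,717.15 × 0.14542 = USD 685.97
USD 685.97 ÷ 0.78096 = SGD 878.37
SGD 878.37 × 1.2278 = NZD 1,078.46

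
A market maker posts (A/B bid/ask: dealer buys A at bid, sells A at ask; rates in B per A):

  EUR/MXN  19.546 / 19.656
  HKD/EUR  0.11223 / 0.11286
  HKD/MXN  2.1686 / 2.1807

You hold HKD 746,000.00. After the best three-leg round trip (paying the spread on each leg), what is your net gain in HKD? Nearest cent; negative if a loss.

Best loop HKD → EUR → MXN → HKD:
HKD 746,000.00 × 0.11223 (sell HKD at bid) = EUR 83,723.58
EUR 83,723.58 × 19.546 (sell EUR at bid) = MXN 1,636,461.09
MXN 1,636,461.09 ÷ 2.1807 (buy HKD at ask) = HKD 750,429.26

Net profit: HKD 4,429.26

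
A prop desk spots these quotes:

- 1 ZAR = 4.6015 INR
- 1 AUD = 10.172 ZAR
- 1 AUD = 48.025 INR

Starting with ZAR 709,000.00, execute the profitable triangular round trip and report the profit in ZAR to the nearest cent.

Profitable loop is ZAR → AUD → INR → ZAR:
ZAR 709,000.00 ÷ 10.172 = AUD 69,701.14
AUD 69,701.14 × 48.025 = INR 3,347,397.27
INR 3,347,397.27 ÷ 4.6015 = ZAR 727,457.84
Profit = ZAR 727,457.84 − ZAR 709,000.00

Profit: ZAR 18,457.84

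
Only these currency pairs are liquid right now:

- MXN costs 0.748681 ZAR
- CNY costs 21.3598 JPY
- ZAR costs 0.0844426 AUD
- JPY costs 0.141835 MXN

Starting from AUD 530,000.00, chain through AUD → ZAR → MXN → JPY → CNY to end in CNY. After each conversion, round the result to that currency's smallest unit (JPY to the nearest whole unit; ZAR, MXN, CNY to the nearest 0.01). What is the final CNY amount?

CNY 2,767,176.52

AUD 530,000.00 ÷ 0.0844426 = ZAR 6,276,452.88
ZAR 6,276,452.88 ÷ 0.748681 = MXN 8,383,347.35
MXN 8,383,347.35 ÷ 0.141835 = JPY 59,106,337
JPY 59,106,337 ÷ 21.3598 = CNY 2,767,176.52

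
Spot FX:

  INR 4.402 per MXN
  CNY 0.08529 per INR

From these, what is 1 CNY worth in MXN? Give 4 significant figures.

CNY/MXN = 2.663

1 CNY ÷ 0.08529 = 11.7247 INR
11.7247 INR ÷ 4.402 = 2.66349 MXN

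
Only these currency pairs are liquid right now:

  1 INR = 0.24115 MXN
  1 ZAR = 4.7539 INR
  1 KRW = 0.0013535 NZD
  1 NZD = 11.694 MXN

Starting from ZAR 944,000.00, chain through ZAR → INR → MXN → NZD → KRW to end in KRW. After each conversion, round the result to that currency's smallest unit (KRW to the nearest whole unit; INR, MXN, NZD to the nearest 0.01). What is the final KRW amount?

KRW 68,373,521

ZAR 944,000.00 × 4.7539 = INR 4,487,681.60
INR 4,487,681.60 × 0.24115 = MXN 1,082,204.42
MXN 1,082,204.42 ÷ 11.694 = NZD 92,543.56
NZD 92,543.56 ÷ 0.0013535 = KRW 68,373,521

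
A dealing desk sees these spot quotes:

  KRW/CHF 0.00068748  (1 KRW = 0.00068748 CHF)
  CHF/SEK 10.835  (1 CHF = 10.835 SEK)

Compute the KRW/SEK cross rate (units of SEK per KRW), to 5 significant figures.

1 KRW × 0.00068748 = 0.00068748 CHF
0.00068748 CHF × 10.835 = 0.00744885 SEK

KRW/SEK = 0.0074488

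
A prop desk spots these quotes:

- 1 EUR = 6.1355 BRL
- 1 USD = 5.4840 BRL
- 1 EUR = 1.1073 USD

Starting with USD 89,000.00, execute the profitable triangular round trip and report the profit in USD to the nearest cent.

Profitable loop is USD → EUR → BRL → USD:
USD 89,000.00 ÷ 1.1073 = EUR 80,375.69
EUR 80,375.69 × 6.1355 = BRL 493,145.04
BRL 493,145.04 ÷ 5.4840 = USD 89,924.33
Profit = USD 89,924.33 − USD 89,000.00

Profit: USD 924.33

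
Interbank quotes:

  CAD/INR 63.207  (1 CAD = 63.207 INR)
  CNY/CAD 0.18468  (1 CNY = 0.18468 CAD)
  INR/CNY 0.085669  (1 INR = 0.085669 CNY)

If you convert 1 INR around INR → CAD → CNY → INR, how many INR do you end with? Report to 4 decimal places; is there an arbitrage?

1.0000 (no arbitrage)

Around INR → CAD → CNY → INR: 1 ÷ 63.207 ÷ 0.18468 ÷ 0.085669 = 0.999980
Product ≈ 1 (deviation 0.002%, within rounding noise).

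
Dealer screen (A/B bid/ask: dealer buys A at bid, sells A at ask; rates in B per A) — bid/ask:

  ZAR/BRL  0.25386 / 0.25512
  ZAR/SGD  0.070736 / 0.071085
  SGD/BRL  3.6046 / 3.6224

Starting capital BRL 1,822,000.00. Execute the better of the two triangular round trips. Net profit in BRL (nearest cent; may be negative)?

Best loop BRL → ZAR → SGD → BRL:
BRL 1,822,000.00 ÷ 0.25512 (buy ZAR at ask) = ZAR 7,141,737.22
ZAR 7,141,737.22 × 0.070736 (sell ZAR at bid) = SGD 505,177.92
SGD 505,177.92 × 3.6046 (sell SGD at bid) = BRL 1,820,964.35

Net result: BRL -1,035.65 (no profitable arbitrage after spreads)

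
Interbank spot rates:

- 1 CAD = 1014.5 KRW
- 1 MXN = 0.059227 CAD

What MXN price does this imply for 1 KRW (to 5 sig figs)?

KRW/MXN = 0.016643

1 KRW ÷ 1014.5 = 0.000985707 CAD
0.000985707 CAD ÷ 0.059227 = 0.0166429 MXN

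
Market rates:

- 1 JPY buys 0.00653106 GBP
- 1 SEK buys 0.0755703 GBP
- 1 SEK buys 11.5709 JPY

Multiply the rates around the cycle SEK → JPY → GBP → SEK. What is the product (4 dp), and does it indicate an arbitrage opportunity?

Around SEK → JPY → GBP → SEK: 1 × 11.5709 × 0.00653106 ÷ 0.0755703 = 0.999999
Product ≈ 1 (deviation 0.000%, within rounding noise).

1.0000 (no arbitrage)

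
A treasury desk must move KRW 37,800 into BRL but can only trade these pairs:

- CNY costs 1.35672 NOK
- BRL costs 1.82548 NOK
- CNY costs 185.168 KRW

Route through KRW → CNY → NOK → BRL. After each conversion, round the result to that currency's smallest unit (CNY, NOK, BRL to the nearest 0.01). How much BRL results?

BRL 151.72

KRW 37,800 ÷ 185.168 = CNY 204.14
CNY 204.14 × 1.35672 = NOK 276.96
NOK 276.96 ÷ 1.82548 = BRL 151.72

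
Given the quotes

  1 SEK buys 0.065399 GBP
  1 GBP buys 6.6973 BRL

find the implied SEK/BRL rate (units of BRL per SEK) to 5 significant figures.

SEK/BRL = 0.43800

1 SEK × 0.065399 = 0.065399 GBP
0.065399 GBP × 6.6973 = 0.437997 BRL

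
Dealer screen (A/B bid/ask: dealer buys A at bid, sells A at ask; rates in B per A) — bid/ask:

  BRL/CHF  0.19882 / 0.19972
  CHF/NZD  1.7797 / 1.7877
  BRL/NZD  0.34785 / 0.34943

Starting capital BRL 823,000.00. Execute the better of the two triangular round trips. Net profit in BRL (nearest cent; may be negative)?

Best loop BRL → CHF → NZD → BRL:
BRL 823,000.00 × 0.19882 (sell BRL at bid) = CHF 163,628.86
CHF 163,628.86 × 1.7797 (sell CHF at bid) = NZD 291,210.28
NZD 291,210.28 ÷ 0.34943 (buy BRL at ask) = BRL 833,386.61

Net profit: BRL 10,386.61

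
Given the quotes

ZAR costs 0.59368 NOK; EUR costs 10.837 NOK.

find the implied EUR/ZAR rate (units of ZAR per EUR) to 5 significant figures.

EUR/ZAR = 18.254

1 EUR × 10.837 = 10.837 NOK
10.837 NOK ÷ 0.59368 = 18.2539 ZAR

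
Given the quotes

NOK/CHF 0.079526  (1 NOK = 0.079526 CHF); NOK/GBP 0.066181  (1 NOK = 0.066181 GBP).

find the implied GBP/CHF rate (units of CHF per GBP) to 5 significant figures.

GBP/CHF = 1.2016

1 GBP ÷ 0.066181 = 15.1101 NOK
15.1101 NOK × 0.079526 = 1.20164 CHF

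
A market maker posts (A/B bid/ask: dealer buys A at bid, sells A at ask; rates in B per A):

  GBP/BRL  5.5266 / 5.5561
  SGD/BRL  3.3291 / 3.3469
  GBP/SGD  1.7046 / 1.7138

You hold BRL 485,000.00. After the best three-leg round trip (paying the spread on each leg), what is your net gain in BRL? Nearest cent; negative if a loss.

Best loop BRL → GBP → SGD → BRL:
BRL 485,000.00 ÷ 5.5561 (buy GBP at ask) = GBP 87,291.45
GBP 87,291.45 × 1.7046 (sell GBP at bid) = SGD 148,797.00
SGD 148,797.00 × 3.3291 (sell SGD at bid) = BRL 495,360.09

Net profit: BRL 10,360.09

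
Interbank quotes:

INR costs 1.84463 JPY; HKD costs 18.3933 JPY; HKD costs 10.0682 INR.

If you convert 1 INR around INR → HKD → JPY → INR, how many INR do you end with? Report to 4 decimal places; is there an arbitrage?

0.9904 (arbitrage exists)

Around INR → HKD → JPY → INR: 1 ÷ 10.0682 × 18.3933 ÷ 1.84463 = 0.990372
Product < 1; profitable direction is INR → JPY → HKD → INR.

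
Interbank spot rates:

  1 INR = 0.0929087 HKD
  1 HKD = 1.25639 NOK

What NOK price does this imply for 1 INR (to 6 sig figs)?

INR/NOK = 0.116730

1 INR × 0.0929087 = 0.0929087 HKD
0.0929087 HKD × 1.25639 = 0.11673 NOK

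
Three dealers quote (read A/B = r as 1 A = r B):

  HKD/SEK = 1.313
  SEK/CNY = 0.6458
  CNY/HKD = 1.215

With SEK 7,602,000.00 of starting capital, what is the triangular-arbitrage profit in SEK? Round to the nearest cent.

Profit: SEK 229,895.97

Profitable loop is SEK → CNY → HKD → SEK:
SEK 7,602,000.00 × 0.6458 = CNY 4,909,371.60
CNY 4,909,371.60 × 1.215 = HKD 5,964,886.49
HKD 5,964,886.49 × 1.313 = SEK 7,831,895.97
Profit = SEK 7,831,895.97 − SEK 7,602,000.00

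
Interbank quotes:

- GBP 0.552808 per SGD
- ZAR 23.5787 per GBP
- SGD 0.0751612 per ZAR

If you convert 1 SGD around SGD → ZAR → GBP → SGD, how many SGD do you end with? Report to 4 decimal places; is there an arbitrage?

1.0207 (arbitrage exists)

Around SGD → ZAR → GBP → SGD: 1 ÷ 0.0751612 ÷ 23.5787 ÷ 0.552808 = 1.020733
Product > 1; profitable direction is SGD → ZAR → GBP → SGD.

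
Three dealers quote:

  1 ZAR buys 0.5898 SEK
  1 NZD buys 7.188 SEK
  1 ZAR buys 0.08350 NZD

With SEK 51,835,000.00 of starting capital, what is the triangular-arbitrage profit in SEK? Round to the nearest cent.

Profitable loop is SEK → ZAR → NZD → SEK:
SEK 51,835,000.00 ÷ 0.5898 = ZAR 87,885,723.97
ZAR 87,885,723.97 × 0.08350 = NZD 7,338,457.95
NZD 7,338,457.95 × 7.188 = SEK 52,748,835.76
Profit = SEK 52,748,835.76 − SEK 51,835,000.00

Profit: SEK 913,835.76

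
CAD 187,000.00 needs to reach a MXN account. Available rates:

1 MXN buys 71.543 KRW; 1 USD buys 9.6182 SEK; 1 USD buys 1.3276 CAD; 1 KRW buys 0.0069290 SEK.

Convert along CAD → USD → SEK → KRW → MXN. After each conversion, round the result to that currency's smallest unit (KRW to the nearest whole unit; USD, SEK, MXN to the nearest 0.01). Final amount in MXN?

CAD 187,000.00 ÷ 1.3276 = USD 140,855.68
USD 140,855.68 × 9.6182 = SEK 1,354,778.10
SEK 1,354,778.10 ÷ 0.0069290 = KRW 195,522,889
KRW 195,522,889 ÷ 71.543 = MXN 2,732,942.27

MXN 2,732,942.27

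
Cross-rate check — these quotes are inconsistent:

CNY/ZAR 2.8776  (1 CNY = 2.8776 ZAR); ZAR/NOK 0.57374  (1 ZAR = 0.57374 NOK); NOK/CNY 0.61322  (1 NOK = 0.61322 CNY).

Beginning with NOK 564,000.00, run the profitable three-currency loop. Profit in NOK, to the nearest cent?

Profitable loop is NOK → CNY → ZAR → NOK:
NOK 564,000.00 × 0.61322 = CNY 345,856.08
CNY 345,856.08 × 2.8776 = ZAR 995,235.46
ZAR 995,235.46 × 0.57374 = NOK 571,006.39
Profit = NOK 571,006.39 − NOK 564,000.00

Profit: NOK 7,006.39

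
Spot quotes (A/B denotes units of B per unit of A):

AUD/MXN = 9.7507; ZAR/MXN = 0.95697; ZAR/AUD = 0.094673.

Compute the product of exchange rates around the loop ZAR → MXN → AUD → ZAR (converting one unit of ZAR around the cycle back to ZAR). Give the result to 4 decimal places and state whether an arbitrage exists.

Around ZAR → MXN → AUD → ZAR: 1 × 0.95697 ÷ 9.7507 ÷ 0.094673 = 1.036660
Product > 1; profitable direction is ZAR → MXN → AUD → ZAR.

1.0367 (arbitrage exists)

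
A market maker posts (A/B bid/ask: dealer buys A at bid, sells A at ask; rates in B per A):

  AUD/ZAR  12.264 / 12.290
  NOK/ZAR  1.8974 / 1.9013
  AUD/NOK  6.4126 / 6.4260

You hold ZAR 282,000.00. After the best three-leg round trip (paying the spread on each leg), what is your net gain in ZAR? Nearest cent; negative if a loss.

Best loop ZAR → NOK → AUD → ZAR:
ZAR 282,000.00 ÷ 1.9013 (buy NOK at ask) = NOK 148,319.57
NOK 148,319.57 ÷ 6.4260 (buy AUD at ask) = AUD 23,081.17
AUD 23,081.17 × 12.264 (sell AUD at bid) = ZAR 283,067.42

Net profit: ZAR 1,067.42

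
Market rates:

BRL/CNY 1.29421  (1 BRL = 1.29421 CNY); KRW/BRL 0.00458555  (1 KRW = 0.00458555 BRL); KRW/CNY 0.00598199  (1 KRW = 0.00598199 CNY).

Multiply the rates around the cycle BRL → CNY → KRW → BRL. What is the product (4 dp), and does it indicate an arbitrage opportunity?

Around BRL → CNY → KRW → BRL: 1 × 1.29421 ÷ 0.00598199 × 0.00458555 = 0.992089
Product < 1; profitable direction is BRL → KRW → CNY → BRL.

0.9921 (arbitrage exists)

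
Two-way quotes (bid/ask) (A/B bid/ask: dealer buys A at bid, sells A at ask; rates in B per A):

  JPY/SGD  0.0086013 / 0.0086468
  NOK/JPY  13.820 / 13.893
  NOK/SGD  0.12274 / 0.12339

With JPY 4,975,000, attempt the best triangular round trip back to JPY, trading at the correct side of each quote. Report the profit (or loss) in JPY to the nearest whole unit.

Best loop JPY → NOK → SGD → JPY:
JPY 4,975,000 ÷ 13.893 (buy NOK at ask) = NOK 358,094.00
NOK 358,094.00 × 0.12274 (sell NOK at bid) = SGD 43,952.46
SGD 43,952.46 ÷ 0.0086468 (buy JPY at ask) = JPY 5,083,089

Net profit: JPY 108,089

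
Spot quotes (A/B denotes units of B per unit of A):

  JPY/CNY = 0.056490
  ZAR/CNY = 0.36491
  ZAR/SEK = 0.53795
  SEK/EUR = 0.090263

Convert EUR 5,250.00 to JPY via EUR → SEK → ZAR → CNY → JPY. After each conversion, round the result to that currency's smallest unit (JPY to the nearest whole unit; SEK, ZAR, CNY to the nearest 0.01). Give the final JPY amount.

JPY 698,428

EUR 5,250.00 ÷ 0.090263 = SEK 58,163.37
SEK 58,163.37 ÷ 0.53795 = ZAR 108,120.40
ZAR 108,120.40 × 0.36491 = CNY 39,454.22
CNY 39,454.22 ÷ 0.056490 = JPY 698,428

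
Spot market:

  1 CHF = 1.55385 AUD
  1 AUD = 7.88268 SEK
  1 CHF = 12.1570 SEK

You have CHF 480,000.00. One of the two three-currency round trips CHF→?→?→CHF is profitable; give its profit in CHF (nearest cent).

Profitable loop is CHF → AUD → SEK → CHF:
CHF 480,000.00 × 1.55385 = AUD 745,848.00
AUD 745,848.00 × 7.88268 = SEK 5,879,281.11
SEK 5,879,281.11 ÷ 12.1570 = CHF 483,612.82
Profit = CHF 483,612.82 − CHF 480,000.00

Profit: CHF 3,612.82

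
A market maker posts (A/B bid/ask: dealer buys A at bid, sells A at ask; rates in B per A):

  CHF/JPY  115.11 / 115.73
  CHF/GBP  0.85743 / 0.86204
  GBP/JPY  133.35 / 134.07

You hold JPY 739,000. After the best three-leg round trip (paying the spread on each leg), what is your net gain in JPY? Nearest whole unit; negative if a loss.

Best loop JPY → GBP → CHF → JPY:
JPY 739,000 ÷ 134.07 (buy GBP at ask) = GBP 5,512.05
GBP 5,512.05 ÷ 0.86204 (buy CHF at ask) = CHF 6,394.19
CHF 6,394.19 × 115.11 (sell CHF at bid) = JPY 736,035

Net result: JPY -2,965 (no profitable arbitrage after spreads)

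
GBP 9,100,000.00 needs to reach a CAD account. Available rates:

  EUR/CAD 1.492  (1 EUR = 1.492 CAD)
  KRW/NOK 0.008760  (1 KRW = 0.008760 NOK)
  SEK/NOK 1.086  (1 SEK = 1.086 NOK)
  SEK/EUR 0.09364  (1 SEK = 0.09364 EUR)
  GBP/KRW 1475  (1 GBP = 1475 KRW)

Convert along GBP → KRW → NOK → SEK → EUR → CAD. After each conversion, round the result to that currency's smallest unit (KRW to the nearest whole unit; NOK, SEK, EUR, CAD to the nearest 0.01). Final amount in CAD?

GBP 9,100,000.00 × 1475 = KRW 13,422,500,000
KRW 13,422,500,000 × 0.008760 = NOK 117,581,100.00
NOK 117,581,100.00 ÷ 1.086 = SEK 108,269,889.50
SEK 108,269,889.50 × 0.09364 = EUR 10,138,392.45
EUR 10,138,392.45 × 1.492 = CAD 15,126,481.54

CAD 15,126,481.54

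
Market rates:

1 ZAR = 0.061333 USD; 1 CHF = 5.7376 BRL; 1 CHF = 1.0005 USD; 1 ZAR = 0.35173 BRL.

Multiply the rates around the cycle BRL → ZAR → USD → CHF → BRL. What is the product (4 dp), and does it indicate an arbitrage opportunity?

1.0000 (no arbitrage)

Around BRL → ZAR → USD → CHF → BRL: 1 ÷ 0.35173 × 0.061333 ÷ 1.0005 × 5.7376 = 0.999995
Product ≈ 1 (deviation 0.000%, within rounding noise).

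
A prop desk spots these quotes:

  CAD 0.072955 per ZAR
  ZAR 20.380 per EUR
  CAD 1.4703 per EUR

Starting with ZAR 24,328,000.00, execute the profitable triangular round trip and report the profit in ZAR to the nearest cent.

Profit: ZAR 273,392.58

Profitable loop is ZAR → CAD → EUR → ZAR:
ZAR 24,328,000.00 × 0.072955 = CAD 1,774,849.24
CAD 1,774,849.24 ÷ 1.4703 = EUR 1,207,134.08
EUR 1,207,134.08 × 20.380 = ZAR 24,601,392.58
Profit = ZAR 24,601,392.58 − ZAR 24,328,000.00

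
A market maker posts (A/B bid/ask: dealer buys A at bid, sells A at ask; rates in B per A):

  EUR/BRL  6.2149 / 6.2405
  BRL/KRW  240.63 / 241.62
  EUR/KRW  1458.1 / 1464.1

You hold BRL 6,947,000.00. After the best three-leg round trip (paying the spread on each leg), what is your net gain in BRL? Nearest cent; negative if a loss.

Net profit: BRL 148,948.82

Best loop BRL → KRW → EUR → BRL:
BRL 6,947,000.00 × 240.63 (sell BRL at bid) = KRW 1,671,656,610
KRW 1,671,656,610 ÷ 1464.1 (buy EUR at ask) = EUR 1,141,763.96
EUR 1,141,763.96 × 6.2149 (sell EUR at bid) = BRL 7,095,948.82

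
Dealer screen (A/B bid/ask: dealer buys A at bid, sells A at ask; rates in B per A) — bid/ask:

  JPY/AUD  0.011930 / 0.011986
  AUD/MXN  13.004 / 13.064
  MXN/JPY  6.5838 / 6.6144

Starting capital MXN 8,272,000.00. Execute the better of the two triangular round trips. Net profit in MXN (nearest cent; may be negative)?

Best loop MXN → JPY → AUD → MXN:
MXN 8,272,000.00 × 6.5838 (sell MXN at bid) = JPY 54,461,194
JPY 54,461,194 × 0.011930 (sell JPY at bid) = AUD 649,722.04
AUD 649,722.04 × 13.004 (sell AUD at bid) = MXN 8,448,985.40

Net profit: MXN 176,985.40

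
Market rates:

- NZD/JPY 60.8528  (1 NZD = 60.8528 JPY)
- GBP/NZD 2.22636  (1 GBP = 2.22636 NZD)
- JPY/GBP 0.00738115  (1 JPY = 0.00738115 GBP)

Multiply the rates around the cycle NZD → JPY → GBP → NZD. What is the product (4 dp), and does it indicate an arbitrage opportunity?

Around NZD → JPY → GBP → NZD: 1 × 60.8528 × 0.00738115 × 2.22636 = 1.000000
Product ≈ 1 (deviation 0.000%, within rounding noise).

1.0000 (no arbitrage)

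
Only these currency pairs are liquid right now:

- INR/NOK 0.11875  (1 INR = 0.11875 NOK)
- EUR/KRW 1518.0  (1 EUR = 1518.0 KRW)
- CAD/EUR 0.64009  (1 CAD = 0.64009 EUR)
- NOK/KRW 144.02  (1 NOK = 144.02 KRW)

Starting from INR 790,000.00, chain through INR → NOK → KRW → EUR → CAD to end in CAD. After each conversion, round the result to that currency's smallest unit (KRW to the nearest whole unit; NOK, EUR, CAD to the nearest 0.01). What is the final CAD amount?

CAD 13,905.00

INR 790,000.00 × 0.11875 = NOK 93,812.50
NOK 93,812.50 × 144.02 = KRW 13,510,876
KRW 13,510,876 ÷ 1518.0 = EUR 8,900.45
EUR 8,900.45 ÷ 0.64009 = CAD 13,905.00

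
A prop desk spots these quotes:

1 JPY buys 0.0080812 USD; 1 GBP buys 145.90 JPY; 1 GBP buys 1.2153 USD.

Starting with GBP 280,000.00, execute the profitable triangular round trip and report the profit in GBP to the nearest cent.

Profitable loop is GBP → USD → JPY → GBP:
GBP 280,000.00 × 1.2153 = USD 340,284.00
USD 340,284.00 ÷ 0.0080812 = JPY 42,108,103
JPY 42,108,103 ÷ 145.90 = GBP 288,609.34
Profit = GBP 288,609.34 − GBP 280,000.00

Profit: GBP 8,609.34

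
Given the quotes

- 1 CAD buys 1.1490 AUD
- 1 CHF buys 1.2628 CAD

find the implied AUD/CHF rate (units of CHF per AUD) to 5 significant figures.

1 AUD ÷ 1.1490 = 0.870322 CAD
0.870322 CAD ÷ 1.2628 = 0.6892 CHF

AUD/CHF = 0.68920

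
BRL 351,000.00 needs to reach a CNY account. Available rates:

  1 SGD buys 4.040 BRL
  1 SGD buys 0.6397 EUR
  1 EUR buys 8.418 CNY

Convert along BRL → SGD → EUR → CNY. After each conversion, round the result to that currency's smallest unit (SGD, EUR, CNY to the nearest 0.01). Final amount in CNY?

BRL 351,000.00 ÷ 4.040 = SGD 86,881.19
SGD 86,881.19 × 0.6397 = EUR 55,577.90
EUR 55,577.90 × 8.418 = CNY 467,854.76

CNY 467,854.76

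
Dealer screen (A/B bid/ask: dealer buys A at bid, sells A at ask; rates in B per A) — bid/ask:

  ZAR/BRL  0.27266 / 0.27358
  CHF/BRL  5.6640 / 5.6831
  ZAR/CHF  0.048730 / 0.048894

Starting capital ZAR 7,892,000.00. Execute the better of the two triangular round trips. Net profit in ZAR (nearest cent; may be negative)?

Best loop ZAR → CHF → BRL → ZAR:
ZAR 7,892,000.00 × 0.048730 (sell ZAR at bid) = CHF 384,577.16
CHF 384,577.16 × 5.6640 (sell CHF at bid) = BRL 2,178,245.03
BRL 2,178,245.03 ÷ 0.27358 (buy ZAR at ask) = ZAR 7,962,003.93

Net profit: ZAR 70,003.93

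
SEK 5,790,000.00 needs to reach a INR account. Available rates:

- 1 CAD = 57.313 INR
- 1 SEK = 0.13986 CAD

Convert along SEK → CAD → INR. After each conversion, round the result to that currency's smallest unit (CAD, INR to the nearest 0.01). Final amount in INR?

SEK 5,790,000.00 × 0.13986 = CAD 809,789.40
CAD 809,789.40 × 57.313 = INR 46,411,459.88

INR 46,411,459.88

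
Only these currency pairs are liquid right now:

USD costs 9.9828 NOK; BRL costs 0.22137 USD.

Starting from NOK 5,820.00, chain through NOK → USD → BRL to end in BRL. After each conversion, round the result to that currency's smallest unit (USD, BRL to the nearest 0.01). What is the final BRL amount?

NOK 5,820.00 ÷ 9.9828 = USD 583.00
USD 583.00 ÷ 0.22137 = BRL 2,633.60

BRL 2,633.60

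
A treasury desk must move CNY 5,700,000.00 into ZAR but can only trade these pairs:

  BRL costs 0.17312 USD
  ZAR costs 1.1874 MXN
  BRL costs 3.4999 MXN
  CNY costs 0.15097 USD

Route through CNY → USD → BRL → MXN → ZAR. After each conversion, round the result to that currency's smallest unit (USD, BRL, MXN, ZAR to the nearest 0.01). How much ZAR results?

CNY 5,700,000.00 × 0.15097 = USD 860,529.00
USD 860,529.00 ÷ 0.17312 = BRL 4,970,708.18
BRL 4,970,708.18 × 3.4999 = MXN 17,396,981.56
MXN 17,396,981.56 ÷ 1.1874 = ZAR 14,651,323.53

ZAR 14,651,323.53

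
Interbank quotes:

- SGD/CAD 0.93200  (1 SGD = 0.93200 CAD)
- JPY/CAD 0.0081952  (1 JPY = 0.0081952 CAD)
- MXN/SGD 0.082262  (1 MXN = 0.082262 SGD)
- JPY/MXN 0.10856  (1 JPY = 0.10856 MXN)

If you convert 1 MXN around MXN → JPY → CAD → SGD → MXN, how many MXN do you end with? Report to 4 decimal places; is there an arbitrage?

Around MXN → JPY → CAD → SGD → MXN: 1 ÷ 0.10856 × 0.0081952 ÷ 0.93200 ÷ 0.082262 = 0.984633
Product < 1; profitable direction is MXN → SGD → CAD → JPY → MXN.

0.9846 (arbitrage exists)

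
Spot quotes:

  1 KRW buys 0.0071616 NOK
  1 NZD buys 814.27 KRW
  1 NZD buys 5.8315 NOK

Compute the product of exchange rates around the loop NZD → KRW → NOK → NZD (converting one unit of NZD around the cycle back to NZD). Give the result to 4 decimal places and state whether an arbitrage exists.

1.0000 (no arbitrage)

Around NZD → KRW → NOK → NZD: 1 × 814.27 × 0.0071616 ÷ 5.8315 = 0.999996
Product ≈ 1 (deviation 0.000%, within rounding noise).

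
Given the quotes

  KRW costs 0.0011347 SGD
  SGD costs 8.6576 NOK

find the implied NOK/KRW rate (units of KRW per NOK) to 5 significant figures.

1 NOK ÷ 8.6576 = 0.115505 SGD
0.115505 SGD ÷ 0.0011347 = 101.794 KRW

NOK/KRW = 101.79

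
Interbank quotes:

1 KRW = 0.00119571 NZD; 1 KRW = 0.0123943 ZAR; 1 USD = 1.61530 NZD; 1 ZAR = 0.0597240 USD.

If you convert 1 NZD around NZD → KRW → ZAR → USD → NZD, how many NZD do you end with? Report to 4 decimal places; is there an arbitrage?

1.0000 (no arbitrage)

Around NZD → KRW → ZAR → USD → NZD: 1 ÷ 0.00119571 × 0.0123943 × 0.0597240 × 1.61530 = 0.999996
Product ≈ 1 (deviation 0.000%, within rounding noise).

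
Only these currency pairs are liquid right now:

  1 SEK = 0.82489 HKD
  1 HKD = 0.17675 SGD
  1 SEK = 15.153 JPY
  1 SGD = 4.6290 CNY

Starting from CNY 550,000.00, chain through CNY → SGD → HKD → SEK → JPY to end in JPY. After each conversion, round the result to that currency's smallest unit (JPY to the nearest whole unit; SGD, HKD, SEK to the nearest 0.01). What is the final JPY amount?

CNY 550,000.00 ÷ 4.6290 = SGD 118,816.16
SGD 118,816.16 ÷ 0.17675 = HKD 672,227.21
HKD 672,227.21 ÷ 0.82489 = SEK 814,929.52
SEK 814,929.52 × 15.153 = JPY 12,348,627

JPY 12,348,627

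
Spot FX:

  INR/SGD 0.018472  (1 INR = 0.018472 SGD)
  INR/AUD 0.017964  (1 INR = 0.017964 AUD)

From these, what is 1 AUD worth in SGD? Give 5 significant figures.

1 AUD ÷ 0.017964 = 55.6669 INR
55.6669 INR × 0.018472 = 1.02828 SGD

AUD/SGD = 1.0283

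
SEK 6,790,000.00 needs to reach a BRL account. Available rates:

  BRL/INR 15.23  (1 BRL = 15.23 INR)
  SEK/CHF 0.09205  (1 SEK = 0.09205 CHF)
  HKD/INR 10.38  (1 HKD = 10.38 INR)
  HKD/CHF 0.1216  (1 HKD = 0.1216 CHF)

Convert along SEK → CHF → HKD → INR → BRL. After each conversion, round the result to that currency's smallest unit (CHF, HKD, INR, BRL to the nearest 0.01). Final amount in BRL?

BRL 3,503,139.58

SEK 6,790,000.00 × 0.09205 = CHF 625,019.50
CHF 625,019.50 ÷ 0.1216 = HKD 5,139,962.99
HKD 5,139,962.99 × 10.38 = INR 53,352,815.84
INR 53,352,815.84 ÷ 15.23 = BRL 3,503,139.58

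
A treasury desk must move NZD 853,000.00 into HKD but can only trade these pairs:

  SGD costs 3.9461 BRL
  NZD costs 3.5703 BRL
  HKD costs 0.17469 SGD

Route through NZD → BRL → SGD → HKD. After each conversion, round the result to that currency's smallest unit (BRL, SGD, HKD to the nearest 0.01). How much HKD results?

HKD 4,417,917.57

NZD 853,000.00 × 3.5703 = BRL 3,045,465.90
BRL 3,045,465.90 ÷ 3.9461 = SGD 771,766.02
SGD 771,766.02 ÷ 0.17469 = HKD 4,417,917.57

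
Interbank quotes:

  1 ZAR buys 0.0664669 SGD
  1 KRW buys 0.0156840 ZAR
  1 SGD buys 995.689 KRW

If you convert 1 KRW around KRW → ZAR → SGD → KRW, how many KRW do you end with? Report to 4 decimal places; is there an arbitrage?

Around KRW → ZAR → SGD → KRW: 1 × 0.0156840 × 0.0664669 × 995.689 = 1.037973
Product > 1; profitable direction is KRW → ZAR → SGD → KRW.

1.0380 (arbitrage exists)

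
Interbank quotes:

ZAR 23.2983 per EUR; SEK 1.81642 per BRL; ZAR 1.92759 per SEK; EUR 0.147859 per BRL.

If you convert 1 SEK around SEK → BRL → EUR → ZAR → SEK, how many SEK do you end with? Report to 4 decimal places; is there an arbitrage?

0.9839 (arbitrage exists)

Around SEK → BRL → EUR → ZAR → SEK: 1 ÷ 1.81642 × 0.147859 × 23.2983 ÷ 1.92759 = 0.983878
Product < 1; profitable direction is SEK → ZAR → EUR → BRL → SEK.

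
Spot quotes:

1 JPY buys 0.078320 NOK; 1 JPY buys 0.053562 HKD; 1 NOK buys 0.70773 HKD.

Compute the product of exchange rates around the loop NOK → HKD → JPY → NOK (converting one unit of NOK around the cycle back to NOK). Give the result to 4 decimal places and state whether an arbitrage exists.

Around NOK → HKD → JPY → NOK: 1 × 0.70773 ÷ 0.053562 × 0.078320 = 1.034865
Product > 1; profitable direction is NOK → HKD → JPY → NOK.

1.0349 (arbitrage exists)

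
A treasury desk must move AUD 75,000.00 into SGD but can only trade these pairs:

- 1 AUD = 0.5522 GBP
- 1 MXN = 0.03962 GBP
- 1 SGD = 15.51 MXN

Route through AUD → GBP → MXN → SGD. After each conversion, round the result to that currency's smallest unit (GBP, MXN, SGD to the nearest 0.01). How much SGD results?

SGD 67,395.58

AUD 75,000.00 × 0.5522 = GBP 41,415.00
GBP 41,415.00 ÷ 0.03962 = MXN 1,045,305.40
MXN 1,045,305.40 ÷ 15.51 = SGD 67,395.58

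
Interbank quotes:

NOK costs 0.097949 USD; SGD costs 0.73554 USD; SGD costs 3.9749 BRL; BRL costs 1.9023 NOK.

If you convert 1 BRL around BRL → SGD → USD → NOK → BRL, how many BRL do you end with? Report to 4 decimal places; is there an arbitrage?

Around BRL → SGD → USD → NOK → BRL: 1 ÷ 3.9749 × 0.73554 ÷ 0.097949 ÷ 1.9023 = 0.993119
Product < 1; profitable direction is BRL → NOK → USD → SGD → BRL.

0.9931 (arbitrage exists)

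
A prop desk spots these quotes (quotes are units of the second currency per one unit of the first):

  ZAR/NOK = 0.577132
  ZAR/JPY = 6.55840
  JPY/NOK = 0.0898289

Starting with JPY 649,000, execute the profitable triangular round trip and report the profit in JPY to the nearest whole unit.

Profitable loop is JPY → NOK → ZAR → JPY:
JPY 649,000 × 0.0898289 = NOK 58,298.96
NOK 58,298.96 ÷ 0.577132 = ZAR 101,014.94
ZAR 101,014.94 × 6.55840 = JPY 662,496
Profit = JPY 662,496 − JPY 649,000

Profit: JPY 13,496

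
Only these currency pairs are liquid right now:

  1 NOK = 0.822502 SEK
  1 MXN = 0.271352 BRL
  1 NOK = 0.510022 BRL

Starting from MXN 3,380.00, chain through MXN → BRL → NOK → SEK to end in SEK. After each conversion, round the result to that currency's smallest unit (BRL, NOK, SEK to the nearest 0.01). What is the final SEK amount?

MXN 3,380.00 × 0.271352 = BRL 917.17
BRL 917.17 ÷ 0.510022 = NOK 1,798.29
NOK 1,798.29 × 0.822502 = SEK 1,479.10

SEK 1,479.10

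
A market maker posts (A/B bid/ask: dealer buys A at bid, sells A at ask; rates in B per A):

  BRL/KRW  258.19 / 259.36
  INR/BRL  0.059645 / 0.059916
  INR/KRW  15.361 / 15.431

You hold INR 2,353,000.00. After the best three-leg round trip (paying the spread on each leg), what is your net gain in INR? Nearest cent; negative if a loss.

Best loop INR → BRL → KRW → INR:
INR 2,353,000.00 × 0.059645 (sell INR at bid) = BRL 140,344.68
BRL 140,344.68 × 258.19 (sell BRL at bid) = KRW 36,235,594
KRW 36,235,594 ÷ 15.431 (buy INR at ask) = INR 2,348,233.70

Net result: INR -4,766.30 (no profitable arbitrage after spreads)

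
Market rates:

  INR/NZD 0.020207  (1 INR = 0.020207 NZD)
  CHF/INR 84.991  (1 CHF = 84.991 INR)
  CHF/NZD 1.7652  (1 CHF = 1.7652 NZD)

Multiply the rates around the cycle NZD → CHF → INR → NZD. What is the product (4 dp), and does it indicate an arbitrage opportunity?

0.9729 (arbitrage exists)

Around NZD → CHF → INR → NZD: 1 ÷ 1.7652 × 84.991 × 0.020207 = 0.972928
Product < 1; profitable direction is NZD → INR → CHF → NZD.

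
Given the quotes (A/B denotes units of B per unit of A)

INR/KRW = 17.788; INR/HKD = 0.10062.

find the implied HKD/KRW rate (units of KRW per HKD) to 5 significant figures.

HKD/KRW = 176.78

1 HKD ÷ 0.10062 = 9.93838 INR
9.93838 INR × 17.788 = 176.784 KRW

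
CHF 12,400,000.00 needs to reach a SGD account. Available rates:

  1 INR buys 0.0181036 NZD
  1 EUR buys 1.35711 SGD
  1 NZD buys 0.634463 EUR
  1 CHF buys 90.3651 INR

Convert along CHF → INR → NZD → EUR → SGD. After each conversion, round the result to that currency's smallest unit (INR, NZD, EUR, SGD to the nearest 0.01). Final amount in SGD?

SGD 17,466,613.69

CHF 12,400,000.00 × 90.3651 = INR 1,120,527,240.00
INR 1,120,527,240.00 × 0.0181036 = NZD 20,285,576.94
NZD 20,285,576.94 × 0.634463 = EUR 12,870,448.00
EUR 12,870,448.00 × 1.35711 = SGD 17,466,613.69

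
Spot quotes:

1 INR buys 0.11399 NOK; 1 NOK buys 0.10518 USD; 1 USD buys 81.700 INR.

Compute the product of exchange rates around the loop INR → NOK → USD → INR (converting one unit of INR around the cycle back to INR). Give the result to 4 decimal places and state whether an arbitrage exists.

Around INR → NOK → USD → INR: 1 × 0.11399 × 0.10518 × 81.700 = 0.979540
Product < 1; profitable direction is INR → USD → NOK → INR.

0.9795 (arbitrage exists)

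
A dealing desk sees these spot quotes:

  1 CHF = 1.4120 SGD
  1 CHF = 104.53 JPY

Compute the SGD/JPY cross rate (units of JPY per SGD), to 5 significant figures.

1 SGD ÷ 1.4120 = 0.708215 CHF
0.708215 CHF × 104.53 = 74.0297 JPY

SGD/JPY = 74.030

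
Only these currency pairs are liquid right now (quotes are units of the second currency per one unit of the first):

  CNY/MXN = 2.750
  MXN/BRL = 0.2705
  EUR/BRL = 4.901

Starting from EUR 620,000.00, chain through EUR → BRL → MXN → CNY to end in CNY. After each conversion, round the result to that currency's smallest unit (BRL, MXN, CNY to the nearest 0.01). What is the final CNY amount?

CNY 4,084,852.97

EUR 620,000.00 × 4.901 = BRL 3,038,620.00
BRL 3,038,620.00 ÷ 0.2705 = MXN 11,233,345.66
MXN 11,233,345.66 ÷ 2.750 = CNY 4,084,852.97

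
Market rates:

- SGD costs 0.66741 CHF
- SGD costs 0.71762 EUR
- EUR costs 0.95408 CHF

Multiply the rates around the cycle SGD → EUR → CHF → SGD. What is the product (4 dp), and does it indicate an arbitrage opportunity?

Around SGD → EUR → CHF → SGD: 1 × 0.71762 × 0.95408 ÷ 0.66741 = 1.025857
Product > 1; profitable direction is SGD → EUR → CHF → SGD.

1.0259 (arbitrage exists)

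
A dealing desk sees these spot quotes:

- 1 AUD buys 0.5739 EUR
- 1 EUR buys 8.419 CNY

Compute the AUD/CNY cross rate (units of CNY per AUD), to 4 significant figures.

AUD/CNY = 4.832

1 AUD × 0.5739 = 0.5739 EUR
0.5739 EUR × 8.419 = 4.83166 CNY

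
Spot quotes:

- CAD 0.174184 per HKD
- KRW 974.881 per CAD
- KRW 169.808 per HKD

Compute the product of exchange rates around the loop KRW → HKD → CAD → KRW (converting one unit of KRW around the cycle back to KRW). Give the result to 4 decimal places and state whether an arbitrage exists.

1.0000 (no arbitrage)

Around KRW → HKD → CAD → KRW: 1 ÷ 169.808 × 0.174184 × 974.881 = 1.000004
Product ≈ 1 (deviation 0.000%, within rounding noise).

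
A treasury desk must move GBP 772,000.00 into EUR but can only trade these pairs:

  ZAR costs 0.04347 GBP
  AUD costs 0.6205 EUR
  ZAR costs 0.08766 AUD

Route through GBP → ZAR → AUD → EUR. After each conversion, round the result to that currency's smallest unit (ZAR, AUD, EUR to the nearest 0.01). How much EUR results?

GBP 772,000.00 ÷ 0.04347 = ZAR 17,759,374.28
ZAR 17,759,374.28 × 0.08766 = AUD 1,556,786.75
AUD 1,556,786.75 × 0.6205 = EUR 965,986.18

EUR 965,986.18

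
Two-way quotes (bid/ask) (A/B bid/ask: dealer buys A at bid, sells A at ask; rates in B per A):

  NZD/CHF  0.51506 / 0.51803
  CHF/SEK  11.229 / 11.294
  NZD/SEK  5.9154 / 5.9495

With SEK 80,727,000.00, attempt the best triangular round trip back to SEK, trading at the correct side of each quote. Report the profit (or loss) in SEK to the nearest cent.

Best loop SEK → CHF → NZD → SEK:
SEK 80,727,000.00 ÷ 11.294 (buy CHF at ask) = CHF 7,147,777.58
CHF 7,147,777.58 ÷ 0.51803 (buy NZD at ask) = NZD 13,797,999.31
NZD 13,797,999.31 × 5.9154 (sell NZD at bid) = SEK 81,620,685.10

Net profit: SEK 893,685.10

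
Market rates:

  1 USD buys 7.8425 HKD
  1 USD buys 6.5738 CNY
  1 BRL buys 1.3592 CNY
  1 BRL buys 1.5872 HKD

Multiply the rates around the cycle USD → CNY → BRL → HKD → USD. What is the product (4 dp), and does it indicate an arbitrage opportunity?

0.9788 (arbitrage exists)

Around USD → CNY → BRL → HKD → USD: 1 × 6.5738 ÷ 1.3592 × 1.5872 ÷ 7.8425 = 0.978837
Product < 1; profitable direction is USD → HKD → BRL → CNY → USD.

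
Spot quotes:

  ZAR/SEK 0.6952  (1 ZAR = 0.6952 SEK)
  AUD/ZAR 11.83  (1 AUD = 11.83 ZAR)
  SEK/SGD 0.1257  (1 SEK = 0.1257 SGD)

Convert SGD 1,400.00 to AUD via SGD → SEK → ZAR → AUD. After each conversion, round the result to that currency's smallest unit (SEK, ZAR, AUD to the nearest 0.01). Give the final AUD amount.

SGD 1,400.00 ÷ 0.1257 = SEK 11,137.63
SEK 11,137.63 ÷ 0.6952 = ZAR 16,020.76
ZAR 16,020.76 ÷ 11.83 = AUD 1,354.25

AUD 1,354.25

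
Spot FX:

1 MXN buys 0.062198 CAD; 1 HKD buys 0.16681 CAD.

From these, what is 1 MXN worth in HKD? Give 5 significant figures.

1 MXN × 0.062198 = 0.062198 CAD
0.062198 CAD ÷ 0.16681 = 0.372867 HKD

MXN/HKD = 0.37287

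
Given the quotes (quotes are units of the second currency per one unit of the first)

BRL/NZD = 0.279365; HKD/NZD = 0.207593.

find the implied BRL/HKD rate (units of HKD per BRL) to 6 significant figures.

1 BRL × 0.279365 = 0.279365 NZD
0.279365 NZD ÷ 0.207593 = 1.34573 HKD

BRL/HKD = 1.34573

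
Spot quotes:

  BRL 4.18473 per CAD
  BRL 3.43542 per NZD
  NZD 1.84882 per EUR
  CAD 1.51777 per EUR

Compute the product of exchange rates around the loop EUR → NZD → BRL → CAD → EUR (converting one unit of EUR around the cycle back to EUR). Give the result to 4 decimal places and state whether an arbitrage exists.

1.0000 (no arbitrage)

Around EUR → NZD → BRL → CAD → EUR: 1 × 1.84882 × 3.43542 ÷ 4.18473 ÷ 1.51777 = 1.000002
Product ≈ 1 (deviation 0.000%, within rounding noise).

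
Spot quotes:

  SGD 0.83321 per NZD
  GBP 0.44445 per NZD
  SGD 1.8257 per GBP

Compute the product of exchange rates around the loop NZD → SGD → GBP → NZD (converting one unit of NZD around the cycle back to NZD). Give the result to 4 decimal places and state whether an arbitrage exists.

1.0268 (arbitrage exists)

Around NZD → SGD → GBP → NZD: 1 × 0.83321 ÷ 1.8257 ÷ 0.44445 = 1.026839
Product > 1; profitable direction is NZD → SGD → GBP → NZD.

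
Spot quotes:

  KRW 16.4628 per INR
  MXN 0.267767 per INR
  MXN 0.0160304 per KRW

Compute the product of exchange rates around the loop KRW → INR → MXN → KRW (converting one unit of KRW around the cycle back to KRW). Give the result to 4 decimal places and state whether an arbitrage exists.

1.0146 (arbitrage exists)

Around KRW → INR → MXN → KRW: 1 ÷ 16.4628 × 0.267767 ÷ 0.0160304 = 1.014633
Product > 1; profitable direction is KRW → INR → MXN → KRW.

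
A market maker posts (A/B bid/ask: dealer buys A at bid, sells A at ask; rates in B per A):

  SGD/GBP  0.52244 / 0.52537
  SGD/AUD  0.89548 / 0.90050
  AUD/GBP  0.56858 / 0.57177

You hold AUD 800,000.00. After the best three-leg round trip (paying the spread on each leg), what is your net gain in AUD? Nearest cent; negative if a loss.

Net profit: AUD 11,748.18

Best loop AUD → SGD → GBP → AUD:
AUD 800,000.00 ÷ 0.90050 (buy SGD at ask) = SGD 888,395.34
SGD 888,395.34 × 0.52244 (sell SGD at bid) = GBP 464,133.26
GBP 464,133.26 ÷ 0.57177 (buy AUD at ask) = AUD 811,748.18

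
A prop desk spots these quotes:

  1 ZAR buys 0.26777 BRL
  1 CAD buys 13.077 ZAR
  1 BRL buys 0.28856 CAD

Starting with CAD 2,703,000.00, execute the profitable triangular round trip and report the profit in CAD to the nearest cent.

Profit: CAD 28,191.91

Profitable loop is CAD → ZAR → BRL → CAD:
CAD 2,703,000.00 × 13.077 = ZAR 35,347,131.00
ZAR 35,347,131.00 × 0.26777 = BRL 9,464,901.27
BRL 9,464,901.27 × 0.28856 = CAD 2,731,191.91
Profit = CAD 2,731,191.91 − CAD 2,703,000.00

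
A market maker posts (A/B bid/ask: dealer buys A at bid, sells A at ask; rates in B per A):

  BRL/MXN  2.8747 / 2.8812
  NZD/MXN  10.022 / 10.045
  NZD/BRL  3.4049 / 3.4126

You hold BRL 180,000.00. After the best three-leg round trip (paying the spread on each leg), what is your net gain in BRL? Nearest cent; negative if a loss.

Net profit: BRL 3,471.29

Best loop BRL → NZD → MXN → BRL:
BRL 180,000.00 ÷ 3.4126 (buy NZD at ask) = NZD 52,745.71
NZD 52,745.71 × 10.022 (sell NZD at bid) = MXN 528,617.48
MXN 528,617.48 ÷ 2.8812 (buy BRL at ask) = BRL 183,471.29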